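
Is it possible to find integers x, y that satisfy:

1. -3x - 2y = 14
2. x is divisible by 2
Yes

Take x = 0, y = -7. Substituting into each constraint:
  (1) -3(0) - 2(-7) = 14 ✓
  (2) 0 = 2 × 0, remainder 0 ✓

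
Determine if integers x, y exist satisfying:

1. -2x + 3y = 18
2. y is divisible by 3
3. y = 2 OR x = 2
No

The full constraint system is jointly infeasible over the integers. Each constraint and what it forces:

  - -2x + 3y = 18: is a linear equation tying the variables together
  - y is divisible by 3: restricts y to multiples of 3
  - y = 2 OR x = 2: forces a choice: either y = 2 or x = 2

Split on the disjunction (y = 2 OR x = 2):
  • If y = 2: this contradicts the divisibility constraint — 2 is not a multiple of 3.
  • If x = 2: with x = 2, writing y = 3y', every remaining term of the linear equation is divisible by 9, so the left side is ≡ 0 (mod 9); but the right side 22 ≡ 4 (mod 9). No integers can satisfy it.
Both branches are infeasible, so the system has no integer solution.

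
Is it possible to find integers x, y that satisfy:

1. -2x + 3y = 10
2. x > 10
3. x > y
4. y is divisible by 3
Yes

Take x = 13, y = 12. Substituting into each constraint:
  (1) -2(13) + 3(12) = 10 ✓
  (2) 13 > 10 ✓
  (3) 13 > 12 ✓
  (4) 12 = 3 × 4, remainder 0 ✓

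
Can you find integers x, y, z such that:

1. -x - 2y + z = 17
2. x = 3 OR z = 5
Yes

Take x = 0, y = -6, z = 5. Substituting into each constraint:
  (1) 0 - 2(-6) + 5 = 17 ✓
  (2) z = 5, target 5 ✓ (second branch holds)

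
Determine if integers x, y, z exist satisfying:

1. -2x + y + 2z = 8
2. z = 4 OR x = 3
Yes

Take x = 0, y = 0, z = 4. Substituting into each constraint:
  (1) -2(0) + 0 + 2(4) = 8 ✓
  (2) z = 4, target 4 ✓ (first branch holds)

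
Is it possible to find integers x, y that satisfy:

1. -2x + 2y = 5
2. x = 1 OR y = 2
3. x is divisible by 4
No

Even the single constraint (-2x + 2y = 5) is infeasible over the integers.

  - -2x + 2y = 5: every term on the left is divisible by 2, so the LHS ≡ 0 (mod 2), but the RHS 5 is not — no integer solution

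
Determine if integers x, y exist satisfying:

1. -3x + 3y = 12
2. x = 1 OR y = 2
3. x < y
Yes

Take x = -2, y = 2. Substituting into each constraint:
  (1) -3(-2) + 3(2) = 12 ✓
  (2) y = 2, target 2 ✓ (second branch holds)
  (3) -2 < 2 ✓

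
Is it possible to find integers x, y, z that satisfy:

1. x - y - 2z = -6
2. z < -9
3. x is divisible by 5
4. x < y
Yes

Take x = 0, y = 26, z = -10. Substituting into each constraint:
  (1) 0 + (-26) - 2(-10) = -6 ✓
  (2) -10 < -9 ✓
  (3) 0 = 5 × 0, remainder 0 ✓
  (4) 0 < 26 ✓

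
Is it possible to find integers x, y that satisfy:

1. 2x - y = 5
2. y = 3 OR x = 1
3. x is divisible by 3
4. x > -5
No

A contradictory subset is {2x - y = 5, y = 3 OR x = 1, x is divisible by 3}. No integer assignment can satisfy these jointly:

  - 2x - y = 5: is a linear equation tying the variables together
  - y = 3 OR x = 1: forces a choice: either y = 3 or x = 1
  - x is divisible by 3: restricts x to multiples of 3

Split on the disjunction (y = 3 OR x = 1):
  • If y = 3: with y = 3, writing x = 3x', every remaining term of the linear equation is divisible by 6, so the left side is ≡ 0 (mod 6); but the right side 8 ≡ 2 (mod 6). No integers can satisfy it.
  • If x = 1: this contradicts the divisibility constraint — 1 is not a multiple of 3.
Both branches are infeasible, so the system has no integer solution.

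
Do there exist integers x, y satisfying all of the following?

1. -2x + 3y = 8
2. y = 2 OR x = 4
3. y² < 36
Yes

Take x = -1, y = 2. Substituting into each constraint:
  (1) -2(-1) + 3(2) = 8 ✓
  (2) y = 2, target 2 ✓ (first branch holds)
  (3) y² = (2)² = 4, and 4 < 36 ✓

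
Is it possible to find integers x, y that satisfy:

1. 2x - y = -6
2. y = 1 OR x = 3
Yes

Take x = 3, y = 12. Substituting into each constraint:
  (1) 2(3) + (-12) = -6 ✓
  (2) x = 3, target 3 ✓ (second branch holds)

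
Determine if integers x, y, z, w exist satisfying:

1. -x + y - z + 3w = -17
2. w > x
Yes

Take x = 0, y = 0, z = 20, w = 1. Substituting into each constraint:
  (1) 0 + 0 + (-20) + 3(1) = -17 ✓
  (2) 1 > 0 ✓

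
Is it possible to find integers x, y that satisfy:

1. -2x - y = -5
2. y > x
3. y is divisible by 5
Yes

Take x = 0, y = 5. Substituting into each constraint:
  (1) -2(0) + (-5) = -5 ✓
  (2) 5 > 0 ✓
  (3) 5 = 5 × 1, remainder 0 ✓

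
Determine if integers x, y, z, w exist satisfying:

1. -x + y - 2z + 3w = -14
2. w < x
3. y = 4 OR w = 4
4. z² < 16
Yes

Take x = 5, y = -23, z = -1, w = 4. Substituting into each constraint:
  (1) (-5) + (-23) - 2(-1) + 3(4) = -14 ✓
  (2) 4 < 5 ✓
  (3) w = 4, target 4 ✓ (second branch holds)
  (4) z² = (-1)² = 1, and 1 < 16 ✓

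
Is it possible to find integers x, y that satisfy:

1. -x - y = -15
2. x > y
Yes

Take x = 8, y = 7. Substituting into each constraint:
  (1) (-8) + (-7) = -15 ✓
  (2) 8 > 7 ✓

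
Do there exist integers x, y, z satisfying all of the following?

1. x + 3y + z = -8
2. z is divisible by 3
Yes

Take x = 1, y = -3, z = 0. Substituting into each constraint:
  (1) 1 + 3(-3) + 0 = -8 ✓
  (2) 0 = 3 × 0, remainder 0 ✓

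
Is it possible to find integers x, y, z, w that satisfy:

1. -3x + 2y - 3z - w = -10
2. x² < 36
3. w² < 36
Yes

Take x = 4, y = 1, z = 0, w = 0. Substituting into each constraint:
  (1) -3(4) + 2(1) - 3(0) + 0 = -10 ✓
  (2) x² = (4)² = 16, and 16 < 36 ✓
  (3) w² = (0)² = 0, and 0 < 36 ✓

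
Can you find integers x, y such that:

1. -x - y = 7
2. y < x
Yes

Take x = 0, y = -7. Substituting into each constraint:
  (1) 0 + 7 = 7 ✓
  (2) -7 < 0 ✓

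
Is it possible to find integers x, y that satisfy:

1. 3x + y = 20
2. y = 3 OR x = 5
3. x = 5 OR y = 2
Yes

Take x = 5, y = 5. Substituting into each constraint:
  (1) 3(5) + 5 = 20 ✓
  (2) x = 5, target 5 ✓ (second branch holds)
  (3) x = 5, target 5 ✓ (first branch holds)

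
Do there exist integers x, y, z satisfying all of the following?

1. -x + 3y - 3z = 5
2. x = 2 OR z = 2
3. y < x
Yes

Take x = 7, y = 6, z = 2. Substituting into each constraint:
  (1) (-7) + 3(6) - 3(2) = 5 ✓
  (2) z = 2, target 2 ✓ (second branch holds)
  (3) 6 < 7 ✓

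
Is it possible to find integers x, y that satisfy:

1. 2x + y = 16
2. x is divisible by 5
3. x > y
Yes

Take x = 10, y = -4. Substituting into each constraint:
  (1) 2(10) + (-4) = 16 ✓
  (2) 10 = 5 × 2, remainder 0 ✓
  (3) 10 > -4 ✓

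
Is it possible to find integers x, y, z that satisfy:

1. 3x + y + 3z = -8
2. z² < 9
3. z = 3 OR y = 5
No

The full constraint system is jointly infeasible over the integers. Each constraint and what it forces:

  - 3x + y + 3z = -8: is a linear equation tying the variables together
  - z² < 9: restricts z to |z| ≤ 2
  - z = 3 OR y = 5: forces a choice: either z = 3 or y = 5

Split on the disjunction (z = 3 OR y = 5):
  • If z = 3: this contradicts z² < 9, which requires |z| ≤ 2.
  • If y = 5: with y = 5, every remaining term of the linear equation is divisible by 3, so the left side is ≡ 0 (mod 3); but the right side -13 ≡ 2 (mod 3). No integers can satisfy it.
Both branches are infeasible, so the system has no integer solution.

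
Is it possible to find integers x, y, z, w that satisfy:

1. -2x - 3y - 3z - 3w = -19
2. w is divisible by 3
Yes

Take x = 2, y = 5, z = 0, w = 0. Substituting into each constraint:
  (1) -2(2) - 3(5) - 3(0) - 3(0) = -19 ✓
  (2) 0 = 3 × 0, remainder 0 ✓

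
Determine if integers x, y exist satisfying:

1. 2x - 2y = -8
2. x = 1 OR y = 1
Yes

Take x = -3, y = 1. Substituting into each constraint:
  (1) 2(-3) - 2(1) = -8 ✓
  (2) y = 1, target 1 ✓ (second branch holds)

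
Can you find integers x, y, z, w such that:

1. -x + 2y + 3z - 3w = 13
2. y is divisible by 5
Yes

Take x = 2, y = 0, z = 0, w = -5. Substituting into each constraint:
  (1) (-2) + 2(0) + 3(0) - 3(-5) = 13 ✓
  (2) 0 = 5 × 0, remainder 0 ✓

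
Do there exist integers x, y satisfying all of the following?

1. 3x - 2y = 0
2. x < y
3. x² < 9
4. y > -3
Yes

Take x = 2, y = 3. Substituting into each constraint:
  (1) 3(2) - 2(3) = 0 ✓
  (2) 2 < 3 ✓
  (3) x² = (2)² = 4, and 4 < 9 ✓
  (4) 3 > -3 ✓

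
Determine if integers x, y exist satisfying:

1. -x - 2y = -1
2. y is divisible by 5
Yes

Take x = 1, y = 0. Substituting into each constraint:
  (1) (-1) - 2(0) = -1 ✓
  (2) 0 = 5 × 0, remainder 0 ✓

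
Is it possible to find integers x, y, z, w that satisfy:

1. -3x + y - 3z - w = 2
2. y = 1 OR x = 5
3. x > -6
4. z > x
Yes

Take x = 5, y = 35, z = 6, w = 0. Substituting into each constraint:
  (1) -3(5) + 35 - 3(6) + 0 = 2 ✓
  (2) x = 5, target 5 ✓ (second branch holds)
  (3) 5 > -6 ✓
  (4) 6 > 5 ✓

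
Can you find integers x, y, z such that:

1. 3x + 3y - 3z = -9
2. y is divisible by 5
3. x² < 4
Yes

Take x = 1, y = 0, z = 4. Substituting into each constraint:
  (1) 3(1) + 3(0) - 3(4) = -9 ✓
  (2) 0 = 5 × 0, remainder 0 ✓
  (3) x² = (1)² = 1, and 1 < 4 ✓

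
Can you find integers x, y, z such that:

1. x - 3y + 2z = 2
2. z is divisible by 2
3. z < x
Yes

Take x = 2, y = 0, z = 0. Substituting into each constraint:
  (1) 2 - 3(0) + 2(0) = 2 ✓
  (2) 0 = 2 × 0, remainder 0 ✓
  (3) 0 < 2 ✓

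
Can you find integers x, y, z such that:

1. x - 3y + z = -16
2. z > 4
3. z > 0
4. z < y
Yes

Take x = -3, y = 6, z = 5. Substituting into each constraint:
  (1) (-3) - 3(6) + 5 = -16 ✓
  (2) 5 > 4 ✓
  (3) 5 > 0 ✓
  (4) 5 < 6 ✓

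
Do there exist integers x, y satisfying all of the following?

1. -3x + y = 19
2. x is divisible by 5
Yes

Take x = 0, y = 19. Substituting into each constraint:
  (1) -3(0) + 19 = 19 ✓
  (2) 0 = 5 × 0, remainder 0 ✓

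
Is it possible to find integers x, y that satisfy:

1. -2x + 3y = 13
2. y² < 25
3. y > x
Yes

Take x = -8, y = -1. Substituting into each constraint:
  (1) -2(-8) + 3(-1) = 13 ✓
  (2) y² = (-1)² = 1, and 1 < 25 ✓
  (3) -1 > -8 ✓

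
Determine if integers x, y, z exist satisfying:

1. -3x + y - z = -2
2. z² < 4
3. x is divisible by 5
Yes

Take x = 0, y = -1, z = 1. Substituting into each constraint:
  (1) -3(0) + (-1) + (-1) = -2 ✓
  (2) z² = (1)² = 1, and 1 < 4 ✓
  (3) 0 = 5 × 0, remainder 0 ✓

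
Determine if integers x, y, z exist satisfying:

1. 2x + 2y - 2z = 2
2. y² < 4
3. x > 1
Yes

Take x = 2, y = -1, z = 0. Substituting into each constraint:
  (1) 2(2) + 2(-1) - 2(0) = 2 ✓
  (2) y² = (-1)² = 1, and 1 < 4 ✓
  (3) 2 > 1 ✓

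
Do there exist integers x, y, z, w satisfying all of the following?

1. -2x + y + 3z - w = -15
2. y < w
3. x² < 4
Yes

Take x = 0, y = 0, z = 0, w = 15. Substituting into each constraint:
  (1) -2(0) + 0 + 3(0) + (-15) = -15 ✓
  (2) 0 < 15 ✓
  (3) x² = (0)² = 0, and 0 < 4 ✓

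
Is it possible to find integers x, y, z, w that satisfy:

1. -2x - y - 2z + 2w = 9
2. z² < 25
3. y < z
Yes

Take x = 0, y = -1, z = 0, w = 4. Substituting into each constraint:
  (1) -2(0) + 1 - 2(0) + 2(4) = 9 ✓
  (2) z² = (0)² = 0, and 0 < 25 ✓
  (3) -1 < 0 ✓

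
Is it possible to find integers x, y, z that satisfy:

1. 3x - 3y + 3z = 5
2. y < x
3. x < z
No

Even the single constraint (3x - 3y + 3z = 5) is infeasible over the integers.

  - 3x - 3y + 3z = 5: every term on the left is divisible by 3, so the LHS ≡ 0 (mod 3), but the RHS 5 is not — no integer solution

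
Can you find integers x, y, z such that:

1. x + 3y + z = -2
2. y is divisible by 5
Yes

Take x = -2, y = 0, z = 0. Substituting into each constraint:
  (1) (-2) + 3(0) + 0 = -2 ✓
  (2) 0 = 5 × 0, remainder 0 ✓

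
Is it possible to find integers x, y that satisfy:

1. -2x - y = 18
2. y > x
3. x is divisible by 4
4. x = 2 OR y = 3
No

A contradictory subset is {-2x - y = 18, y > x, x = 2 OR y = 3}. No integer assignment can satisfy these jointly:

  - -2x - y = 18: is a linear equation tying the variables together
  - y > x: bounds one variable relative to another variable
  - x = 2 OR y = 3: forces a choice: either x = 2 or y = 3

Split on the disjunction (x = 2 OR y = 3):
  • If x = 2: the equation forces y = -22, giving (x, y) = (2, -22), which violates y > x.
  • If y = 3: with y = 3, every remaining term of the linear equation is divisible by 2, so the left side is ≡ 0 (mod 2); but the right side 21 ≡ 1 (mod 2). No integers can satisfy it.
Both branches are infeasible, so the system has no integer solution.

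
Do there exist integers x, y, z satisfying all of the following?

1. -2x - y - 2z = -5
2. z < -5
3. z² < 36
No

A contradictory subset is {z < -5, z² < 36}. No integer assignment can satisfy these jointly:

  - z < -5: bounds one variable relative to a constant
  - z² < 36: restricts z to |z| ≤ 5

Direct contradiction: the bounds on z require z ≥ -5 and z ≤ -6 simultaneously, which is empty.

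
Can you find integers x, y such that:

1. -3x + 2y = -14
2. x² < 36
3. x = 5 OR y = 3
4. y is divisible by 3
No

A contradictory subset is {-3x + 2y = -14, x = 5 OR y = 3}. No integer assignment can satisfy these jointly:

  - -3x + 2y = -14: is a linear equation tying the variables together
  - x = 5 OR y = 3: forces a choice: either x = 5 or y = 3

Split on the disjunction (x = 5 OR y = 3):
  • If x = 5: with x = 5, every remaining term of the linear equation is divisible by 2, so the left side is ≡ 0 (mod 2); but the right side 1 ≡ 1 (mod 2). No integers can satisfy it.
  • If y = 3: with y = 3, every remaining term of the linear equation is divisible by 3, so the left side is ≡ 0 (mod 3); but the right side -20 ≡ 1 (mod 3). No integers can satisfy it.
Both branches are infeasible, so the system has no integer solution.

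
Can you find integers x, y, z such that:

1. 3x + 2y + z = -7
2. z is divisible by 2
Yes

Take x = 1, y = -5, z = 0. Substituting into each constraint:
  (1) 3(1) + 2(-5) + 0 = -7 ✓
  (2) 0 = 2 × 0, remainder 0 ✓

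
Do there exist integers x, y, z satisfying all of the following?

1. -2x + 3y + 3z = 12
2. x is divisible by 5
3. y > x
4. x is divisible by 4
Yes

Take x = 0, y = 1, z = 3. Substituting into each constraint:
  (1) -2(0) + 3(1) + 3(3) = 12 ✓
  (2) 0 = 5 × 0, remainder 0 ✓
  (3) 1 > 0 ✓
  (4) 0 = 4 × 0, remainder 0 ✓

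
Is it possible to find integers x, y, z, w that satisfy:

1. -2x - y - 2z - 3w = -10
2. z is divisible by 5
Yes

Take x = 5, y = 0, z = 0, w = 0. Substituting into each constraint:
  (1) -2(5) + 0 - 2(0) - 3(0) = -10 ✓
  (2) 0 = 5 × 0, remainder 0 ✓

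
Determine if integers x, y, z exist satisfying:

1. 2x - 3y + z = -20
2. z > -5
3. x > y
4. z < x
Yes

Take x = 19, y = 18, z = -4. Substituting into each constraint:
  (1) 2(19) - 3(18) + (-4) = -20 ✓
  (2) -4 > -5 ✓
  (3) 19 > 18 ✓
  (4) -4 < 19 ✓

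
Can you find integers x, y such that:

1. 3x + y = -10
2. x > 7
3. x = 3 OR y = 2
No

The full constraint system is jointly infeasible over the integers. Each constraint and what it forces:

  - 3x + y = -10: is a linear equation tying the variables together
  - x > 7: bounds one variable relative to a constant
  - x = 3 OR y = 2: forces a choice: either x = 3 or y = 2

Split on the disjunction (x = 3 OR y = 2):
  • If x = 3: this contradicts the bound x ≥ 8.
  • If y = 2: the equation forces x = -4, which contradicts the bound x ≥ 8.
Both branches are infeasible, so the system has no integer solution.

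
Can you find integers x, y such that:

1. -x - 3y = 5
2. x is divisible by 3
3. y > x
No

A contradictory subset is {-x - 3y = 5, x is divisible by 3}. No integer assignment can satisfy these jointly:

  - -x - 3y = 5: is a linear equation tying the variables together
  - x is divisible by 3: restricts x to multiples of 3

Modular obstruction: writing x = 3x', every remaining term of the linear equation is divisible by 3, so the left side is ≡ 0 (mod 3); but the right side 5 ≡ 2 (mod 3). No integers can satisfy it.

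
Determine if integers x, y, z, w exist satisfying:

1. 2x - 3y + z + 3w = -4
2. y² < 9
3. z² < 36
Yes

Take x = 0, y = 2, z = 2, w = 0. Substituting into each constraint:
  (1) 2(0) - 3(2) + 2 + 3(0) = -4 ✓
  (2) y² = (2)² = 4, and 4 < 9 ✓
  (3) z² = (2)² = 4, and 4 < 36 ✓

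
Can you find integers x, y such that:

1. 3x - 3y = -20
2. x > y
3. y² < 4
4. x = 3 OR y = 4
No

Even the single constraint (3x - 3y = -20) is infeasible over the integers.

  - 3x - 3y = -20: every term on the left is divisible by 3, so the LHS ≡ 0 (mod 3), but the RHS -20 is not — no integer solution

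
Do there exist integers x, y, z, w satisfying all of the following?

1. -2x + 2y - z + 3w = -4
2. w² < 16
Yes

Take x = 2, y = 0, z = 0, w = 0. Substituting into each constraint:
  (1) -2(2) + 2(0) + 0 + 3(0) = -4 ✓
  (2) w² = (0)² = 0, and 0 < 16 ✓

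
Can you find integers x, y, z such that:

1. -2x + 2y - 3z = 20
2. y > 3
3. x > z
Yes

Take x = 1, y = 11, z = 0. Substituting into each constraint:
  (1) -2(1) + 2(11) - 3(0) = 20 ✓
  (2) 11 > 3 ✓
  (3) 1 > 0 ✓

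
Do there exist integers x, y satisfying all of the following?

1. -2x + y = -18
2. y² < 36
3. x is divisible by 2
Yes

Take x = 10, y = 2. Substituting into each constraint:
  (1) -2(10) + 2 = -18 ✓
  (2) y² = (2)² = 4, and 4 < 36 ✓
  (3) 10 = 2 × 5, remainder 0 ✓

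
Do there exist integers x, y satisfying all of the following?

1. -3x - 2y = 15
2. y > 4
Yes

Take x = -9, y = 6. Substituting into each constraint:
  (1) -3(-9) - 2(6) = 15 ✓
  (2) 6 > 4 ✓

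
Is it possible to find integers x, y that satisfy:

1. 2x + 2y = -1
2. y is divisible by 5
No

Even the single constraint (2x + 2y = -1) is infeasible over the integers.

  - 2x + 2y = -1: every term on the left is divisible by 2, so the LHS ≡ 0 (mod 2), but the RHS -1 is not — no integer solution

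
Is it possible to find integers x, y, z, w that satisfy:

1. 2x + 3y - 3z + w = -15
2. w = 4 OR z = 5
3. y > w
Yes

Take x = -13, y = 7, z = 5, w = 5. Substituting into each constraint:
  (1) 2(-13) + 3(7) - 3(5) + 5 = -15 ✓
  (2) z = 5, target 5 ✓ (second branch holds)
  (3) 7 > 5 ✓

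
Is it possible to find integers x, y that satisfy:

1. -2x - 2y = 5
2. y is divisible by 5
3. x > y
No

Even the single constraint (-2x - 2y = 5) is infeasible over the integers.

  - -2x - 2y = 5: every term on the left is divisible by 2, so the LHS ≡ 0 (mod 2), but the RHS 5 is not — no integer solution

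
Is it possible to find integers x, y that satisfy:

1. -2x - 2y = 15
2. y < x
No

Even the single constraint (-2x - 2y = 15) is infeasible over the integers.

  - -2x - 2y = 15: every term on the left is divisible by 2, so the LHS ≡ 0 (mod 2), but the RHS 15 is not — no integer solution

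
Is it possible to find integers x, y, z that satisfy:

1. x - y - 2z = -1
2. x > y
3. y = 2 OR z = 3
Yes

Take x = 5, y = 0, z = 3. Substituting into each constraint:
  (1) 5 + 0 - 2(3) = -1 ✓
  (2) 5 > 0 ✓
  (3) z = 3, target 3 ✓ (second branch holds)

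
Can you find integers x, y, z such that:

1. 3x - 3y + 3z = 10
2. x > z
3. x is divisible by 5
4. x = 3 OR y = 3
No

Even the single constraint (3x - 3y + 3z = 10) is infeasible over the integers.

  - 3x - 3y + 3z = 10: every term on the left is divisible by 3, so the LHS ≡ 0 (mod 3), but the RHS 10 is not — no integer solution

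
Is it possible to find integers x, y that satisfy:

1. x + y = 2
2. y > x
Yes

Take x = 0, y = 2. Substituting into each constraint:
  (1) 0 + 2 = 2 ✓
  (2) 2 > 0 ✓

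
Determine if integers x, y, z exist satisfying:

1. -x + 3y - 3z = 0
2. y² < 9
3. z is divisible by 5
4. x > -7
Yes

Take x = 0, y = 0, z = 0. Substituting into each constraint:
  (1) 0 + 3(0) - 3(0) = 0 ✓
  (2) y² = (0)² = 0, and 0 < 9 ✓
  (3) 0 = 5 × 0, remainder 0 ✓
  (4) 0 > -7 ✓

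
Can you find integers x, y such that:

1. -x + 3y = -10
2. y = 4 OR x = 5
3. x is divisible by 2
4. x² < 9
No

A contradictory subset is {-x + 3y = -10, y = 4 OR x = 5, x² < 9}. No integer assignment can satisfy these jointly:

  - -x + 3y = -10: is a linear equation tying the variables together
  - y = 4 OR x = 5: forces a choice: either y = 4 or x = 5
  - x² < 9: restricts x to |x| ≤ 2

Split on the disjunction (y = 4 OR x = 5):
  • If y = 4: the equation forces x = 22, but x² < 9 requires |x| ≤ 2.
  • If x = 5: this contradicts x² < 9, which requires |x| ≤ 2.
Both branches are infeasible, so the system has no integer solution.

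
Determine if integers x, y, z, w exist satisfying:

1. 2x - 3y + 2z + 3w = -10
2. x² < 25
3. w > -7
Yes

Take x = 0, y = 0, z = 1, w = -4. Substituting into each constraint:
  (1) 2(0) - 3(0) + 2(1) + 3(-4) = -10 ✓
  (2) x² = (0)² = 0, and 0 < 25 ✓
  (3) -4 > -7 ✓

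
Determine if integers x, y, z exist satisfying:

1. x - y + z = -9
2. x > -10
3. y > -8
Yes

Take x = -9, y = 0, z = 0. Substituting into each constraint:
  (1) (-9) + 0 + 0 = -9 ✓
  (2) -9 > -10 ✓
  (3) 0 > -8 ✓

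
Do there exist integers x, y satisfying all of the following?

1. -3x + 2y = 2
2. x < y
Yes

Take x = 0, y = 1. Substituting into each constraint:
  (1) -3(0) + 2(1) = 2 ✓
  (2) 0 < 1 ✓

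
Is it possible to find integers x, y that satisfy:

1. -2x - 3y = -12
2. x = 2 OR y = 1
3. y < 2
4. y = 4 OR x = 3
No

A contradictory subset is {-2x - 3y = -12, y < 2, y = 4 OR x = 3}. No integer assignment can satisfy these jointly:

  - -2x - 3y = -12: is a linear equation tying the variables together
  - y < 2: bounds one variable relative to a constant
  - y = 4 OR x = 3: forces a choice: either y = 4 or x = 3

Split on the disjunction (y = 4 OR x = 3):
  • If y = 4: this contradicts the bound y ≤ 1.
  • If x = 3: the equation forces y = 2, which contradicts the bound y ≤ 1.
Both branches are infeasible, so the system has no integer solution.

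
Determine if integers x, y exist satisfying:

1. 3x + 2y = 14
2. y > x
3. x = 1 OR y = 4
Yes

Take x = 2, y = 4. Substituting into each constraint:
  (1) 3(2) + 2(4) = 14 ✓
  (2) 4 > 2 ✓
  (3) y = 4, target 4 ✓ (second branch holds)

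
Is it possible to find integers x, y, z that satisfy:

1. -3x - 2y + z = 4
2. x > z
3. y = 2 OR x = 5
Yes

Take x = -5, y = 2, z = -7. Substituting into each constraint:
  (1) -3(-5) - 2(2) + (-7) = 4 ✓
  (2) -5 > -7 ✓
  (3) y = 2, target 2 ✓ (first branch holds)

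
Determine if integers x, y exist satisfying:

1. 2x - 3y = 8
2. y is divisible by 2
Yes

Take x = 4, y = 0. Substituting into each constraint:
  (1) 2(4) - 3(0) = 8 ✓
  (2) 0 = 2 × 0, remainder 0 ✓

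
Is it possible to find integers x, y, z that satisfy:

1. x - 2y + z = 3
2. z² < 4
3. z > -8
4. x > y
Yes

Take x = 3, y = 0, z = 0. Substituting into each constraint:
  (1) 3 - 2(0) + 0 = 3 ✓
  (2) z² = (0)² = 0, and 0 < 4 ✓
  (3) 0 > -8 ✓
  (4) 3 > 0 ✓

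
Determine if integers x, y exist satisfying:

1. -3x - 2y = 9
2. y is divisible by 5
Yes

Take x = -3, y = 0. Substituting into each constraint:
  (1) -3(-3) - 2(0) = 9 ✓
  (2) 0 = 5 × 0, remainder 0 ✓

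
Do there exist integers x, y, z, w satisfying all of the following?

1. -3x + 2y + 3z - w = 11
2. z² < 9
Yes

Take x = 0, y = 0, z = 0, w = -11. Substituting into each constraint:
  (1) -3(0) + 2(0) + 3(0) + 11 = 11 ✓
  (2) z² = (0)² = 0, and 0 < 9 ✓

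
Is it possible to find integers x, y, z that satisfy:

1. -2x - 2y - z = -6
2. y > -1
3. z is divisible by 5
Yes

Take x = 3, y = 0, z = 0. Substituting into each constraint:
  (1) -2(3) - 2(0) + 0 = -6 ✓
  (2) 0 > -1 ✓
  (3) 0 = 5 × 0, remainder 0 ✓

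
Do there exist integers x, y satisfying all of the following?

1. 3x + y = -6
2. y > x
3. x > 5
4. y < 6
No

A contradictory subset is {3x + y = -6, y > x, x > 5}. No integer assignment can satisfy these jointly:

  - 3x + y = -6: is a linear equation tying the variables together
  - y > x: bounds one variable relative to another variable
  - x > 5: bounds one variable relative to a constant

Propagating the comparison: y > x and x ≥ 6 give y ≥ 7. Range argument: with x ∈ [6, ∞], y ∈ [7, ∞], the left side of the equation is at least 25, but the right side is -6 < 25. No integer solution exists.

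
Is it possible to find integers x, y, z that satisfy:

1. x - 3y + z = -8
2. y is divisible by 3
Yes

Take x = -8, y = 0, z = 0. Substituting into each constraint:
  (1) (-8) - 3(0) + 0 = -8 ✓
  (2) 0 = 3 × 0, remainder 0 ✓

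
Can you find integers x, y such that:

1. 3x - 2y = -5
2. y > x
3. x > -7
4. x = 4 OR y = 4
Yes

Take x = 1, y = 4. Substituting into each constraint:
  (1) 3(1) - 2(4) = -5 ✓
  (2) 4 > 1 ✓
  (3) 1 > -7 ✓
  (4) y = 4, target 4 ✓ (second branch holds)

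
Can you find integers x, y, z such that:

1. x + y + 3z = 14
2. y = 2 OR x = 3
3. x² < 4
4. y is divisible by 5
No

A contradictory subset is {y = 2 OR x = 3, x² < 4, y is divisible by 5}. No integer assignment can satisfy these jointly:

  - y = 2 OR x = 3: forces a choice: either y = 2 or x = 3
  - x² < 4: restricts x to |x| ≤ 1
  - y is divisible by 5: restricts y to multiples of 5

Split on the disjunction (y = 2 OR x = 3):
  • If y = 2: this contradicts the divisibility constraint — 2 is not a multiple of 5.
  • If x = 3: this contradicts x² < 4, which requires |x| ≤ 1.
Both branches are infeasible, so the system has no integer solution.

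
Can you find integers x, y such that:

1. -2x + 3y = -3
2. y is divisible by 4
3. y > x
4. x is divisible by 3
No

A contradictory subset is {-2x + 3y = -3, y is divisible by 4, x is divisible by 3}. No integer assignment can satisfy these jointly:

  - -2x + 3y = -3: is a linear equation tying the variables together
  - y is divisible by 4: restricts y to multiples of 4
  - x is divisible by 3: restricts x to multiples of 3

Modular obstruction: writing x = 3x' and writing y = 4y', every remaining term of the linear equation is divisible by 6, so the left side is ≡ 0 (mod 6); but the right side -3 ≡ 3 (mod 6). No integers can satisfy it.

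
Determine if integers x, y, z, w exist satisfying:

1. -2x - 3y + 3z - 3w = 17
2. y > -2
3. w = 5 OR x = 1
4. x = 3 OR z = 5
Yes

Take x = -7, y = -1, z = 5, w = 5. Substituting into each constraint:
  (1) -2(-7) - 3(-1) + 3(5) - 3(5) = 17 ✓
  (2) -1 > -2 ✓
  (3) w = 5, target 5 ✓ (first branch holds)
  (4) z = 5, target 5 ✓ (second branch holds)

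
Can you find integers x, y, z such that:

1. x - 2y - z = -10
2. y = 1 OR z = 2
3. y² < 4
Yes

Take x = -8, y = 0, z = 2. Substituting into each constraint:
  (1) (-8) - 2(0) + (-2) = -10 ✓
  (2) z = 2, target 2 ✓ (second branch holds)
  (3) y² = (0)² = 0, and 0 < 4 ✓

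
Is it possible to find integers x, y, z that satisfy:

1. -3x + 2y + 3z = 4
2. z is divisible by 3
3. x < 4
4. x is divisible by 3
Yes

Take x = 0, y = 2, z = 0. Substituting into each constraint:
  (1) -3(0) + 2(2) + 3(0) = 4 ✓
  (2) 0 = 3 × 0, remainder 0 ✓
  (3) 0 < 4 ✓
  (4) 0 = 3 × 0, remainder 0 ✓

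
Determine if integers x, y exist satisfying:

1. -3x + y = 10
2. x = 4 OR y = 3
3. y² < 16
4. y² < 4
No

A contradictory subset is {-3x + y = 10, x = 4 OR y = 3, y² < 4}. No integer assignment can satisfy these jointly:

  - -3x + y = 10: is a linear equation tying the variables together
  - x = 4 OR y = 3: forces a choice: either x = 4 or y = 3
  - y² < 4: restricts y to |y| ≤ 1

Split on the disjunction (x = 4 OR y = 3):
  • If x = 4: the equation forces y = 22, but y² < 4 requires |y| ≤ 1.
  • If y = 3: this contradicts y² < 4, which requires |y| ≤ 1.
Both branches are infeasible, so the system has no integer solution.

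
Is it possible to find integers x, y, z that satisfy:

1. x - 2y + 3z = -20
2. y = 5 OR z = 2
Yes

Take x = 2, y = 5, z = -4. Substituting into each constraint:
  (1) 2 - 2(5) + 3(-4) = -20 ✓
  (2) y = 5, target 5 ✓ (first branch holds)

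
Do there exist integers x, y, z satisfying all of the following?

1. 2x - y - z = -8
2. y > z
Yes

Take x = -3, y = 2, z = 0. Substituting into each constraint:
  (1) 2(-3) + (-2) + 0 = -8 ✓
  (2) 2 > 0 ✓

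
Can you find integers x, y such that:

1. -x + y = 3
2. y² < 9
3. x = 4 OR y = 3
No

The full constraint system is jointly infeasible over the integers. Each constraint and what it forces:

  - -x + y = 3: is a linear equation tying the variables together
  - y² < 9: restricts y to |y| ≤ 2
  - x = 4 OR y = 3: forces a choice: either x = 4 or y = 3

Split on the disjunction (x = 4 OR y = 3):
  • If x = 4: the equation forces y = 7, but y² < 9 requires |y| ≤ 2.
  • If y = 3: this contradicts y² < 9, which requires |y| ≤ 2.
Both branches are infeasible, so the system has no integer solution.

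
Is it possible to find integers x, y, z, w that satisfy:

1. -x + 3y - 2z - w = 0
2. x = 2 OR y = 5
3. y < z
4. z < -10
Yes

Take x = 2, y = -12, z = -11, w = -16. Substituting into each constraint:
  (1) (-2) + 3(-12) - 2(-11) + 16 = 0 ✓
  (2) x = 2, target 2 ✓ (first branch holds)
  (3) -12 < -11 ✓
  (4) -11 < -10 ✓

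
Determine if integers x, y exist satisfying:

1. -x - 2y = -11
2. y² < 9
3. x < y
No

The full constraint system is jointly infeasible over the integers. Each constraint and what it forces:

  - -x - 2y = -11: is a linear equation tying the variables together
  - y² < 9: restricts y to |y| ≤ 2
  - x < y: bounds one variable relative to another variable

Propagating the comparison: x < y and y ≤ 2 give x ≤ 1. Range argument: with x ∈ [−∞, 1], y ∈ [-2, 2], the left side of the equation is at least -5, but the right side is -11 < -5. No integer solution exists.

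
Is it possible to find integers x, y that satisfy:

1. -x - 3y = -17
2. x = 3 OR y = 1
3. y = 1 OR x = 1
Yes

Take x = 14, y = 1. Substituting into each constraint:
  (1) (-14) - 3(1) = -17 ✓
  (2) y = 1, target 1 ✓ (second branch holds)
  (3) y = 1, target 1 ✓ (first branch holds)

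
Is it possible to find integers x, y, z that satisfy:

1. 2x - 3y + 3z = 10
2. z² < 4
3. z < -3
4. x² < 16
No

A contradictory subset is {z² < 4, z < -3}. No integer assignment can satisfy these jointly:

  - z² < 4: restricts z to |z| ≤ 1
  - z < -3: bounds one variable relative to a constant

Direct contradiction: the bounds on z require z ≥ -1 and z ≤ -4 simultaneously, which is empty.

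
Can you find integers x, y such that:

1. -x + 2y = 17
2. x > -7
Yes

Take x = -5, y = 6. Substituting into each constraint:
  (1) 5 + 2(6) = 17 ✓
  (2) -5 > -7 ✓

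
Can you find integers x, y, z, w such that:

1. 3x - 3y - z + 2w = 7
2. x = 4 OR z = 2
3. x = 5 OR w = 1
Yes

Take x = 5, y = 2, z = 2, w = 0. Substituting into each constraint:
  (1) 3(5) - 3(2) + (-2) + 2(0) = 7 ✓
  (2) z = 2, target 2 ✓ (second branch holds)
  (3) x = 5, target 5 ✓ (first branch holds)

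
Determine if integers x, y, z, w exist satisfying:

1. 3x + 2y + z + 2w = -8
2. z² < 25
Yes

Take x = 0, y = 0, z = 0, w = -4. Substituting into each constraint:
  (1) 3(0) + 2(0) + 0 + 2(-4) = -8 ✓
  (2) z² = (0)² = 0, and 0 < 25 ✓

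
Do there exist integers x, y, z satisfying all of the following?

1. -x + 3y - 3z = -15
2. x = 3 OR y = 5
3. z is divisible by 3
Yes

Take x = -6, y = 5, z = 12. Substituting into each constraint:
  (1) 6 + 3(5) - 3(12) = -15 ✓
  (2) y = 5, target 5 ✓ (second branch holds)
  (3) 12 = 3 × 4, remainder 0 ✓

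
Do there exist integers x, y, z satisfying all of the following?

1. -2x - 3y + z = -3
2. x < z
Yes

Take x = 1, y = 1, z = 2. Substituting into each constraint:
  (1) -2(1) - 3(1) + 2 = -3 ✓
  (2) 1 < 2 ✓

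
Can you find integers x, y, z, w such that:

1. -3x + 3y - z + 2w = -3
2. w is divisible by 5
Yes

Take x = 0, y = -1, z = 0, w = 0. Substituting into each constraint:
  (1) -3(0) + 3(-1) + 0 + 2(0) = -3 ✓
  (2) 0 = 5 × 0, remainder 0 ✓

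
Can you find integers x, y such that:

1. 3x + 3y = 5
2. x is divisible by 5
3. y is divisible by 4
No

Even the single constraint (3x + 3y = 5) is infeasible over the integers.

  - 3x + 3y = 5: every term on the left is divisible by 3, so the LHS ≡ 0 (mod 3), but the RHS 5 is not — no integer solution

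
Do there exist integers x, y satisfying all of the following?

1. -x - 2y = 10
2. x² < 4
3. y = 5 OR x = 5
No

The full constraint system is jointly infeasible over the integers. Each constraint and what it forces:

  - -x - 2y = 10: is a linear equation tying the variables together
  - x² < 4: restricts x to |x| ≤ 1
  - y = 5 OR x = 5: forces a choice: either y = 5 or x = 5

Split on the disjunction (y = 5 OR x = 5):
  • If y = 5: the equation forces x = -20, but x² < 4 requires |x| ≤ 1.
  • If x = 5: this contradicts x² < 4, which requires |x| ≤ 1.
Both branches are infeasible, so the system has no integer solution.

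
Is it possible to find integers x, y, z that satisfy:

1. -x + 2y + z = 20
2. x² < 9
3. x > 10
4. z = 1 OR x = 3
No

A contradictory subset is {x² < 9, x > 10}. No integer assignment can satisfy these jointly:

  - x² < 9: restricts x to |x| ≤ 2
  - x > 10: bounds one variable relative to a constant

Direct contradiction: the bounds on x require x ≥ 11 and x ≤ 2 simultaneously, which is empty.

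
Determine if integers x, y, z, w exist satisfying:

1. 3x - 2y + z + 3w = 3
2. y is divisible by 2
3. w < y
Yes

Take x = 0, y = 0, z = 6, w = -1. Substituting into each constraint:
  (1) 3(0) - 2(0) + 6 + 3(-1) = 3 ✓
  (2) 0 = 2 × 0, remainder 0 ✓
  (3) -1 < 0 ✓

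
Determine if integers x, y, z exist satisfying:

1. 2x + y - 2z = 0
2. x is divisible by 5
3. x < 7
Yes

Take x = 0, y = 0, z = 0. Substituting into each constraint:
  (1) 2(0) + 0 - 2(0) = 0 ✓
  (2) 0 = 5 × 0, remainder 0 ✓
  (3) 0 < 7 ✓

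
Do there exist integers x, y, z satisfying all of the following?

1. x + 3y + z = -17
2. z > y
Yes

Take x = -18, y = 0, z = 1. Substituting into each constraint:
  (1) (-18) + 3(0) + 1 = -17 ✓
  (2) 1 > 0 ✓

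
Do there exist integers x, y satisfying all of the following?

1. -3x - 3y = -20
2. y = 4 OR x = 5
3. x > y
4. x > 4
No

Even the single constraint (-3x - 3y = -20) is infeasible over the integers.

  - -3x - 3y = -20: every term on the left is divisible by 3, so the LHS ≡ 0 (mod 3), but the RHS -20 is not — no integer solution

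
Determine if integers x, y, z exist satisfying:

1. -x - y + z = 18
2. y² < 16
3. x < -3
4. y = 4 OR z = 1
Yes

Take x = -20, y = 3, z = 1. Substituting into each constraint:
  (1) 20 + (-3) + 1 = 18 ✓
  (2) y² = (3)² = 9, and 9 < 16 ✓
  (3) -20 < -3 ✓
  (4) z = 1, target 1 ✓ (second branch holds)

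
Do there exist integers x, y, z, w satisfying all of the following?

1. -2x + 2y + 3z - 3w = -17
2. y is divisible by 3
Yes

Take x = 1, y = 0, z = -5, w = 0. Substituting into each constraint:
  (1) -2(1) + 2(0) + 3(-5) - 3(0) = -17 ✓
  (2) 0 = 3 × 0, remainder 0 ✓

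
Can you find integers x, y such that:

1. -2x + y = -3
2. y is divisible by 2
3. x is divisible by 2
No

A contradictory subset is {-2x + y = -3, y is divisible by 2}. No integer assignment can satisfy these jointly:

  - -2x + y = -3: is a linear equation tying the variables together
  - y is divisible by 2: restricts y to multiples of 2

Modular obstruction: writing y = 2y', every remaining term of the linear equation is divisible by 2, so the left side is ≡ 0 (mod 2); but the right side -3 ≡ 1 (mod 2). No integers can satisfy it.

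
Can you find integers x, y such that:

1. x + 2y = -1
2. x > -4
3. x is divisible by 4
No

A contradictory subset is {x + 2y = -1, x is divisible by 4}. No integer assignment can satisfy these jointly:

  - x + 2y = -1: is a linear equation tying the variables together
  - x is divisible by 4: restricts x to multiples of 4

Modular obstruction: writing x = 4x', every remaining term of the linear equation is divisible by 2, so the left side is ≡ 0 (mod 2); but the right side -1 ≡ 1 (mod 2). No integers can satisfy it.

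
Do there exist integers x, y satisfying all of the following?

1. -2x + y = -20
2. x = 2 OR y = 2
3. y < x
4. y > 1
Yes

Take x = 11, y = 2. Substituting into each constraint:
  (1) -2(11) + 2 = -20 ✓
  (2) y = 2, target 2 ✓ (second branch holds)
  (3) 2 < 11 ✓
  (4) 2 > 1 ✓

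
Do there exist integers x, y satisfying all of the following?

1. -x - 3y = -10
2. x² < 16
Yes

Take x = -2, y = 4. Substituting into each constraint:
  (1) 2 - 3(4) = -10 ✓
  (2) x² = (-2)² = 4, and 4 < 16 ✓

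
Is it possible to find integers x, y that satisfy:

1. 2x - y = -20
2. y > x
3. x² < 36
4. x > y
No

A contradictory subset is {y > x, x > y}. No integer assignment can satisfy these jointly:

  - y > x: bounds one variable relative to another variable
  - x > y: bounds one variable relative to another variable

Direct contradiction: y > x and x > y cannot both hold.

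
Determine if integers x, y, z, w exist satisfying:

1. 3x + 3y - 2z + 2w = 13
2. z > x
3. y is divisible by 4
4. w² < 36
Yes

Take x = 13, y = 0, z = 14, w = 1. Substituting into each constraint:
  (1) 3(13) + 3(0) - 2(14) + 2(1) = 13 ✓
  (2) 14 > 13 ✓
  (3) 0 = 4 × 0, remainder 0 ✓
  (4) w² = (1)² = 1, and 1 < 36 ✓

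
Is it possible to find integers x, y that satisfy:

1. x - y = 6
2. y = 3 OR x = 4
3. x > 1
Yes

Take x = 9, y = 3. Substituting into each constraint:
  (1) 9 + (-3) = 6 ✓
  (2) y = 3, target 3 ✓ (first branch holds)
  (3) 9 > 1 ✓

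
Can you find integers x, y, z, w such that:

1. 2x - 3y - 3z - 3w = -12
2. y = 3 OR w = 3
Yes

Take x = 0, y = 3, z = 0, w = 1. Substituting into each constraint:
  (1) 2(0) - 3(3) - 3(0) - 3(1) = -12 ✓
  (2) y = 3, target 3 ✓ (first branch holds)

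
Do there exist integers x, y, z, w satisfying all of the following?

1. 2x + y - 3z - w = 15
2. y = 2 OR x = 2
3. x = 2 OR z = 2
Yes

Take x = 2, y = 0, z = 0, w = -11. Substituting into each constraint:
  (1) 2(2) + 0 - 3(0) + 11 = 15 ✓
  (2) x = 2, target 2 ✓ (second branch holds)
  (3) x = 2, target 2 ✓ (first branch holds)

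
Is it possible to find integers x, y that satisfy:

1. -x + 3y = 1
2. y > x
Yes

Take x = -1, y = 0. Substituting into each constraint:
  (1) 1 + 3(0) = 1 ✓
  (2) 0 > -1 ✓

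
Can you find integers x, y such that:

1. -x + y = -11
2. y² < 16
Yes

Take x = 11, y = 0. Substituting into each constraint:
  (1) (-11) + 0 = -11 ✓
  (2) y² = (0)² = 0, and 0 < 16 ✓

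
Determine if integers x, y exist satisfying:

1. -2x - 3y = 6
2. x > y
Yes

Take x = 0, y = -2. Substituting into each constraint:
  (1) -2(0) - 3(-2) = 6 ✓
  (2) 0 > -2 ✓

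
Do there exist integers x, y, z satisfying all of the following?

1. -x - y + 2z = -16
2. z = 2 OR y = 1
Yes

Take x = 20, y = 0, z = 2. Substituting into each constraint:
  (1) (-20) + 0 + 2(2) = -16 ✓
  (2) z = 2, target 2 ✓ (first branch holds)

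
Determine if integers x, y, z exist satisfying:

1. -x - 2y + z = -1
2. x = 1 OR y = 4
Yes

Take x = -7, y = 4, z = 0. Substituting into each constraint:
  (1) 7 - 2(4) + 0 = -1 ✓
  (2) y = 4, target 4 ✓ (second branch holds)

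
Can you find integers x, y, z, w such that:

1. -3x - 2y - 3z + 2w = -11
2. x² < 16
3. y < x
Yes

Take x = 2, y = 1, z = 1, w = 0. Substituting into each constraint:
  (1) -3(2) - 2(1) - 3(1) + 2(0) = -11 ✓
  (2) x² = (2)² = 4, and 4 < 16 ✓
  (3) 1 < 2 ✓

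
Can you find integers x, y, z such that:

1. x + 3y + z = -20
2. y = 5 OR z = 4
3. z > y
Yes

Take x = -41, y = 5, z = 6. Substituting into each constraint:
  (1) (-41) + 3(5) + 6 = -20 ✓
  (2) y = 5, target 5 ✓ (first branch holds)
  (3) 6 > 5 ✓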